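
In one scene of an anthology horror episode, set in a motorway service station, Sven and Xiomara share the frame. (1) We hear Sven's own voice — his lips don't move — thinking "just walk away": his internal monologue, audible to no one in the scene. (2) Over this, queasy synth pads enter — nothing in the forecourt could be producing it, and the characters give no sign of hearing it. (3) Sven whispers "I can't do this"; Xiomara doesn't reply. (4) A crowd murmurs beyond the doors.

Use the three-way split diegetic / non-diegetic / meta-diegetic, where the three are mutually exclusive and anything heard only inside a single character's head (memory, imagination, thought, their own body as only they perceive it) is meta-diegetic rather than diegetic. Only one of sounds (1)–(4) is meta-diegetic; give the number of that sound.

1

Sound (1): it's Sven's unspoken thought, heard only by the audience via his subjectivity, so meta-diegetic.
(2) is non-diegetic: score with no on-screen or off-screen source; it exists for the audience alone.
(3) spoken by a character present in the story world → diegetic.
Sound (4): ambient/room sound belonging to the story's physical space, so diegetic.
Only (1) is meta-diegetic.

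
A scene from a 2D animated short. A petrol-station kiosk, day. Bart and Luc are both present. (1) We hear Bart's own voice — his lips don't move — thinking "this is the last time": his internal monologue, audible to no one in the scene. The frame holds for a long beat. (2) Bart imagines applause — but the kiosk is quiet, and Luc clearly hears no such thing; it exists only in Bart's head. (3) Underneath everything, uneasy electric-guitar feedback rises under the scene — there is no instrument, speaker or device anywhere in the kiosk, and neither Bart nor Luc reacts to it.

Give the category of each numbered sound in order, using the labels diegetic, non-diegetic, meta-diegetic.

(1) it's Bart's unspoken thought, heard only by the audience via his subjectivity → meta-diegetic.
Sound (2): the sound is imagined by Bart; nothing in the story world is producing it and Luc can't hear it, so meta-diegetic.
Sound (3): score with no on-screen or off-screen source; it exists for the audience alone, so non-diegetic.

meta-diegetic, meta-diegetic, non-diegetic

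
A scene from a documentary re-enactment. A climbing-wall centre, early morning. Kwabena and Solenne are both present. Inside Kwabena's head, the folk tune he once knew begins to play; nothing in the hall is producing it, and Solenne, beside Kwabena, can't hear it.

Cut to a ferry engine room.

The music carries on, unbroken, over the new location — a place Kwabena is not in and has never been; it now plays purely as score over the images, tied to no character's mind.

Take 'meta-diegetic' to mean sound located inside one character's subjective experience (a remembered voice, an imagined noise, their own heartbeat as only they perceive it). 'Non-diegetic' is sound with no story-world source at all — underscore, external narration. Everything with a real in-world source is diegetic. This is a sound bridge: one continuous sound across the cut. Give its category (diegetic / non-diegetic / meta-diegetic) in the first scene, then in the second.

meta-diegetic, non-diegetic

Scene one: the music exists only inside Kwabena's mind; Solenne can't hear it → meta-diegetic.
Scene two: it's detached from Kwabena entirely and plays over unrelated images with no in-world source — conventional underscore → non-diegetic.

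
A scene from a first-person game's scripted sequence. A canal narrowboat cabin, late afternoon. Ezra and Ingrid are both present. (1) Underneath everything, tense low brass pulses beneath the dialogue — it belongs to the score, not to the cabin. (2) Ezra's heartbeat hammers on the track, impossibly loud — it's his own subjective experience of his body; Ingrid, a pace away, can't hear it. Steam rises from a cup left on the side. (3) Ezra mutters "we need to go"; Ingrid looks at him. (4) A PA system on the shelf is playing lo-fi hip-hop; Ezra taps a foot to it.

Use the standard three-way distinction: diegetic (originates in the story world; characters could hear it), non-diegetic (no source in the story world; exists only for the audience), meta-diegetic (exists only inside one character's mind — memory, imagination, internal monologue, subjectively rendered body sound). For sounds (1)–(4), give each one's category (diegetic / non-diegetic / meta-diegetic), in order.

non-diegetic, meta-diegetic, diegetic, diegetic

(1) is non-diegetic: score with no on-screen or off-screen source; it exists for the audience alone.
(2) is meta-diegetic: it's Ezra's internal bodily sensation rendered as sound; only Ezra 'hears' it.
(3) on-screen dialogue — Ezra speaks and Ingrid is there to hear → diegetic.
Sound (4): source music from a PA system, which exists in the story world, so diegetic.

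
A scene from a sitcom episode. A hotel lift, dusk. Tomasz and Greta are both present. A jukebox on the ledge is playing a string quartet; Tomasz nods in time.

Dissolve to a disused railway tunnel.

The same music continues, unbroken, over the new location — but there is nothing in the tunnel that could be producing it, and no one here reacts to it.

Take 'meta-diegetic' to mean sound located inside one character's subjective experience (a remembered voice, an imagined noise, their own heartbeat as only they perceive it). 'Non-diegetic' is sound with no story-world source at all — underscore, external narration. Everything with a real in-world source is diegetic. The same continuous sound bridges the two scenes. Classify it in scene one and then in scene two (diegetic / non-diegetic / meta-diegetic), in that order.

Scene one: a jukebox is an on-screen source and Tomasz reacts to it → diegetic.
Scene two: there is no source in the tunnel and no one hears it — it's now underscore → non-diegetic.

diegetic, non-diegetic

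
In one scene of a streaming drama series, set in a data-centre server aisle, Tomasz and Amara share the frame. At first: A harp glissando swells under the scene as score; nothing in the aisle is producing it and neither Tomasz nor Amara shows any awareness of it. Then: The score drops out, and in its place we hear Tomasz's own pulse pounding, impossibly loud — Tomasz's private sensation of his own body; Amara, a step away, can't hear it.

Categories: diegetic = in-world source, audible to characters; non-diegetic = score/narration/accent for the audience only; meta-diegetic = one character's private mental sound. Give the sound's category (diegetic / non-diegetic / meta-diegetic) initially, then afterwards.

Initially: underscore with no in-world source, inaudible to the characters → non-diegetic.
Afterwards: the body sound is Tomasz's subjective perception alone — Amara can't hear it → meta-diegetic.

non-diegetic, meta-diegetic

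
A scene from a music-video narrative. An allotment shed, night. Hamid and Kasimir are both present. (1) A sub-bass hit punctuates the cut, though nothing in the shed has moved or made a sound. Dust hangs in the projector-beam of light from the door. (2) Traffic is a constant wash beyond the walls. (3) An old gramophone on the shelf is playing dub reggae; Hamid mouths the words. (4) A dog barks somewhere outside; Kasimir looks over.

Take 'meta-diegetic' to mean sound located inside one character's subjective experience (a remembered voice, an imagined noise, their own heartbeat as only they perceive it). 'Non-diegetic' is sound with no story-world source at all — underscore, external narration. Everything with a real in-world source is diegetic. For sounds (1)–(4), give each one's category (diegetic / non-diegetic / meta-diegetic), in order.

(1) it's a sound-design accent with no in-world source; no one in the scene can hear it → non-diegetic.
(2) it's the actual ambient sound of the location → diegetic.
(3) is diegetic: source music from an old gramophone, which exists in the story world.
(4) a dog is a real object/event in the scene's world → diegetic.

non-diegetic, diegetic, diegetic, diegetic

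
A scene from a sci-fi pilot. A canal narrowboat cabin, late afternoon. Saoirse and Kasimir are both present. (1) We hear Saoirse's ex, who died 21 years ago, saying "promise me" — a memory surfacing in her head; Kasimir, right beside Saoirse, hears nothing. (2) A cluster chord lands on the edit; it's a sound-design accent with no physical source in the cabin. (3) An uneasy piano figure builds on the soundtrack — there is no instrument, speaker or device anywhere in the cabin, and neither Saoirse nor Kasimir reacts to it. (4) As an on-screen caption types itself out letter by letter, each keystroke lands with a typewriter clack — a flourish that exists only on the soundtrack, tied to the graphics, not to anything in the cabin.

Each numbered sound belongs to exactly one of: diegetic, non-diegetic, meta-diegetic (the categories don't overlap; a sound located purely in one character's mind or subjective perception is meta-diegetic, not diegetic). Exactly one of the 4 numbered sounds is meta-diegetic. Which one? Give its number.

(1) is meta-diegetic: a remembered line, private to Saoirse — not present in the room, not audible to Kasimir.
(2) is non-diegetic: nothing in the scene produces it; it's an accent added for the audience.
Sound (3): nothing in the cabin produces it and the characters don't hear it — pure soundtrack, so non-diegetic.
Sound (4): the caption isn't part of the story world, so neither is the sound tied to it, so non-diegetic.
Only (1) is meta-diegetic.

1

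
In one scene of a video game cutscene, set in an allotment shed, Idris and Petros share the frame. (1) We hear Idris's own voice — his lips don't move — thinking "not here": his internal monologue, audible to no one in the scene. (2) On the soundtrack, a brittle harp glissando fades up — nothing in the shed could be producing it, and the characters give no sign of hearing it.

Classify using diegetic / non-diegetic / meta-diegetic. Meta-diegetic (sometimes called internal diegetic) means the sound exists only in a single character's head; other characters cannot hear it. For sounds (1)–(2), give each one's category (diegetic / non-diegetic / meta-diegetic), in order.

meta-diegetic, non-diegetic

Sound (1): internal monologue — inside Idris's mind, not spoken into the scene, so meta-diegetic.
(2) score with no on-screen or off-screen source; it exists for the audience alone → non-diegetic.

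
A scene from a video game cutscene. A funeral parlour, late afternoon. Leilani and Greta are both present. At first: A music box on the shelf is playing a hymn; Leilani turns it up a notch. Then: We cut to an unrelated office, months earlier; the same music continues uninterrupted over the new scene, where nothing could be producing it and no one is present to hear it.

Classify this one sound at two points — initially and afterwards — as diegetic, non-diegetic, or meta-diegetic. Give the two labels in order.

Initially: a music box is a real in-scene source and Leilani reacts to it → diegetic.
Afterwards: there is no longer any in-world source and no one can hear it — it has become underscore → non-diegetic.

diegetic, non-diegetic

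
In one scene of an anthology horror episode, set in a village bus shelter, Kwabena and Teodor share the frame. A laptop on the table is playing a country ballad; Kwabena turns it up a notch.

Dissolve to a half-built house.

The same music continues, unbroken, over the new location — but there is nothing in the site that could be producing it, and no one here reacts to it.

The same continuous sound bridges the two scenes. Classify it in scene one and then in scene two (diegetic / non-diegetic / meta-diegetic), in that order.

Scene one: a laptop is an on-screen source and Kwabena reacts to it → diegetic.
Scene two: there is no source in the site and no one hears it — it's now underscore → non-diegetic.

diegetic, non-diegetic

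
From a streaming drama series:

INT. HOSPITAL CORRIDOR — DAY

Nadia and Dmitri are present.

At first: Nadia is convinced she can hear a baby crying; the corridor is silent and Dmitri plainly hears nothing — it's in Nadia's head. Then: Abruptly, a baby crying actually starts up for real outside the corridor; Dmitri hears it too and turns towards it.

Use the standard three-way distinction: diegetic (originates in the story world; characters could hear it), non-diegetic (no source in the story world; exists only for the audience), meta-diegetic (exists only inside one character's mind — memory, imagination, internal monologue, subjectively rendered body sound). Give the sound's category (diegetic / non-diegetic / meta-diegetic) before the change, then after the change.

Before the change: only Nadia 'hears' it — imagined, in her mind → meta-diegetic.
After the change: now there's a real external source and Dmitri hears it too — in the story world → diegetic.

meta-diegetic, diegetic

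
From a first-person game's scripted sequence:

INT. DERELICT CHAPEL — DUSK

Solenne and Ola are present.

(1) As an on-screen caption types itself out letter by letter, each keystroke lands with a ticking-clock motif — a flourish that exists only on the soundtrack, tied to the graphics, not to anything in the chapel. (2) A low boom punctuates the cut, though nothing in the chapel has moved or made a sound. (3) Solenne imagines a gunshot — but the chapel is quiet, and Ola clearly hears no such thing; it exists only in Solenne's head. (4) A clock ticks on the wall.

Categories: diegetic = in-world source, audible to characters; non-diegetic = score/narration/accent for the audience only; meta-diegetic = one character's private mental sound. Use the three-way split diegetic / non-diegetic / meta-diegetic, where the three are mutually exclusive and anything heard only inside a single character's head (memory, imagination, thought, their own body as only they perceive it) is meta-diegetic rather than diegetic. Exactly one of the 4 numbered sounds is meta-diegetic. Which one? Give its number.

Sound (1): it accompanies on-screen graphics, not anything inside the story world, so non-diegetic.
Sound (2): it's a sound-design accent with no in-world source; no one in the scene can hear it, so non-diegetic.
(3) is meta-diegetic: Solenne alone 'hears' it — an imagined sound, not present in the space.
(4) a clock is a real object/event in the scene's world → diegetic.
Only (3) is meta-diegetic.

3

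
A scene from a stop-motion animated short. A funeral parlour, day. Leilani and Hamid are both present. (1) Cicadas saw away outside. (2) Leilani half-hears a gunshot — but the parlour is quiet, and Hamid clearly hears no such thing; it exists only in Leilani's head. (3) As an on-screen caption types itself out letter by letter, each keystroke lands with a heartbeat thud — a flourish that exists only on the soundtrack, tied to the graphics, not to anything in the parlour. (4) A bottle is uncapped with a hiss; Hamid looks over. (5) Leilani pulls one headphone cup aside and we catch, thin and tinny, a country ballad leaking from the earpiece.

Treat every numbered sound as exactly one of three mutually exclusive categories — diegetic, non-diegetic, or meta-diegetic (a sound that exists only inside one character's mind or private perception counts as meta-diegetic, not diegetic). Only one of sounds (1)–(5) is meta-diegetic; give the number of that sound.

2

(1) is diegetic: it's the actual ambient sound of the location.
(2) the sound is imagined by Leilani; nothing in the story world is producing it and Hamid can't hear it → meta-diegetic.
(3) is non-diegetic: it accompanies on-screen graphics, not anything inside the story world.
Sound (4): the sound comes from a bottle physically present in the location, so diegetic.
Sound (5): the earpiece is a real device on Leilani's head — source music, so diegetic.
Only (2) is meta-diegetic.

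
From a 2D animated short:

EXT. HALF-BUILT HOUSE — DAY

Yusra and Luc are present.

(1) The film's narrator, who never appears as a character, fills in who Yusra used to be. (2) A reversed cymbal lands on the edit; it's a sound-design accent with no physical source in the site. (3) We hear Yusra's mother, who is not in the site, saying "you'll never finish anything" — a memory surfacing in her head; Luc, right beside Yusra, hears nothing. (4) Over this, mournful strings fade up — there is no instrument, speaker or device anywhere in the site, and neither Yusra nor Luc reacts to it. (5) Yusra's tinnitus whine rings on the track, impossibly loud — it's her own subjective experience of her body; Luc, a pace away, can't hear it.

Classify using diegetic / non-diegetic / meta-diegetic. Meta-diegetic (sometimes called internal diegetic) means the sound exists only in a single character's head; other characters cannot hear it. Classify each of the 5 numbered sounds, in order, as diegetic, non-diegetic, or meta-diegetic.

(1) is non-diegetic: the narrator exists outside the story world, addressing only the audience.
(2) it's a sound-design accent with no in-world source; no one in the scene can hear it → non-diegetic.
Sound (3): it's Yusra's recollection rendered as sound; the other character can't hear it, so meta-diegetic.
Sound (4): nothing in the site produces it and the characters don't hear it — pure soundtrack, so non-diegetic.
(5) it's Yusra's internal bodily sensation rendered as sound; only Yusra 'hears' it → meta-diegetic.

non-diegetic, non-diegetic, meta-diegetic, non-diegetic, meta-diegetic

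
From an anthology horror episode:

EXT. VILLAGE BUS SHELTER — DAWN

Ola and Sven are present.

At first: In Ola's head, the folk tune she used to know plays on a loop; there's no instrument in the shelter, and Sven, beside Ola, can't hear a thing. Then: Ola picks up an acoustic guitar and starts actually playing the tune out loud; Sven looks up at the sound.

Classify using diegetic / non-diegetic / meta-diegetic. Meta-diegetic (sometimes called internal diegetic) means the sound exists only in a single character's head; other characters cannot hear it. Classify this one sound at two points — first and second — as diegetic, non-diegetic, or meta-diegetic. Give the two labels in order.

meta-diegetic, diegetic

First: the tune exists only as Ola's private memory; Sven can't hear it → meta-diegetic.
Second: Ola is now producing it live on an acoustic guitar, in the room, and Sven hears it → diegetic.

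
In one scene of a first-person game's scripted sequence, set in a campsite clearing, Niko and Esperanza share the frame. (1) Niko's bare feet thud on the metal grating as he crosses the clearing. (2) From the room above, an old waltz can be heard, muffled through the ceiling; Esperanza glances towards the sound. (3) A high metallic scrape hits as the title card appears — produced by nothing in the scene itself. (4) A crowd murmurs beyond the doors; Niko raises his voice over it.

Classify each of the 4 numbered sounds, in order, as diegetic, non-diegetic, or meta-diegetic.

(1) it's the physical sound of Niko moving in the space → diegetic.
Sound (2): it's coming from the room above — a location within the story world — and Esperanza reacts, so diegetic.
(3) is non-diegetic: an editorial stinger — it belongs to the cut, not the story world.
(4) it's the actual ambient sound of the location → diegetic.

diegetic, diegetic, non-diegetic, diegetic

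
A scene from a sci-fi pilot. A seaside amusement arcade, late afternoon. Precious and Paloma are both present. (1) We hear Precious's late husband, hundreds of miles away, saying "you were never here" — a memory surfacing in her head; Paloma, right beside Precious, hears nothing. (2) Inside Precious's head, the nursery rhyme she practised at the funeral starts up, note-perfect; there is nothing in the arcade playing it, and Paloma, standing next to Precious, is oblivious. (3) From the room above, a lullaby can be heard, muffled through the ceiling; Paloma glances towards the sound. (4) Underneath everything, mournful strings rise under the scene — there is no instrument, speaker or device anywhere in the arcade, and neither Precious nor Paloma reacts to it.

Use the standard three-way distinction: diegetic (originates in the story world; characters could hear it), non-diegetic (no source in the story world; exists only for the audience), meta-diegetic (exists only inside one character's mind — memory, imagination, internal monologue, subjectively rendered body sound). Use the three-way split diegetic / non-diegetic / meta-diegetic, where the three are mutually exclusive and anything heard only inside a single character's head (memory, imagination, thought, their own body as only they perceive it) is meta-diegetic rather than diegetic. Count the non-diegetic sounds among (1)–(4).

(1) is meta-diegetic: the voice is a memory playing only inside Precious's mind; Paloma can't hear it.
Sound (2): remembered music, private to Precious — Paloma is oblivious because it isn't in the room, so meta-diegetic.
Sound (3): off-screen diegetic: the source is out of frame but still in the story's space, so diegetic.
(4) nothing in the arcade produces it and the characters don't hear it — pure soundtrack → non-diegetic.
So 1 of the 4 is non-diegetic: (4).

1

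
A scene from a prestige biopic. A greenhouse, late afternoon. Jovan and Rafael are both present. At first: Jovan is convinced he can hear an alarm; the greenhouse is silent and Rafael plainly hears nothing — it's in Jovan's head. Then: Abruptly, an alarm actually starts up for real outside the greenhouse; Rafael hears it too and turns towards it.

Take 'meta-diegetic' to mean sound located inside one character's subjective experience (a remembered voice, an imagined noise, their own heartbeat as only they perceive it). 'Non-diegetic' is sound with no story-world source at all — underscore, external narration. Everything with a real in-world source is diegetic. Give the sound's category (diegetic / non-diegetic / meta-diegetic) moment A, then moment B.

Moment A: only Jovan 'hears' it — imagined, in his mind → meta-diegetic.
Moment B: now there's a real external source and Rafael hears it too — in the story world → diegetic.

meta-diegetic, diegetic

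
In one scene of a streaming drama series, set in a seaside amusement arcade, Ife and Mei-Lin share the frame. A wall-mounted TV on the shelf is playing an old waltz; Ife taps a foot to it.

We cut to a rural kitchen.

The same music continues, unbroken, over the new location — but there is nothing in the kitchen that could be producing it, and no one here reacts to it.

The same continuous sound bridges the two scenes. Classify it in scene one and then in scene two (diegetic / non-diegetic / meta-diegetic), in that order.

Scene one: a wall-mounted TV is an on-screen source and Ife reacts to it → diegetic.
Scene two: there is no source in the kitchen and no one hears it — it's now underscore → non-diegetic.

diegetic, non-diegetic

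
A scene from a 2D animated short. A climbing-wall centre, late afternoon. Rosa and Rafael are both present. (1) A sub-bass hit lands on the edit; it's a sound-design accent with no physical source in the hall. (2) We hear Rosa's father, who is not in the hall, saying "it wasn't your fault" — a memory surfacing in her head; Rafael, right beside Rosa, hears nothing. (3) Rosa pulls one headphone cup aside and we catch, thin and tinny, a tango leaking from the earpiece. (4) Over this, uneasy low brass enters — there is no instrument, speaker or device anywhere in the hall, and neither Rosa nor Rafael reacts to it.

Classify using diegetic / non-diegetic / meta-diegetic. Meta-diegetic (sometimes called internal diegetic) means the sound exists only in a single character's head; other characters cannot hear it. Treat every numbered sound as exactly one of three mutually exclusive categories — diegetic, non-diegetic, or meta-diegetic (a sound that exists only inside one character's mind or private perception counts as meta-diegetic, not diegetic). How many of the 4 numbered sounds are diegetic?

1

Sound (1): an editorial stinger — it belongs to the cut, not the story world, so non-diegetic.
(2) is meta-diegetic: it's Rosa's recollection rendered as sound; the other character can't hear it.
Sound (3): the earpiece is a real device on Rosa's head — source music, so diegetic.
(4) score with no on-screen or off-screen source; it exists for the audience alone → non-diegetic.
So 1 of the 4 is diegetic: (3).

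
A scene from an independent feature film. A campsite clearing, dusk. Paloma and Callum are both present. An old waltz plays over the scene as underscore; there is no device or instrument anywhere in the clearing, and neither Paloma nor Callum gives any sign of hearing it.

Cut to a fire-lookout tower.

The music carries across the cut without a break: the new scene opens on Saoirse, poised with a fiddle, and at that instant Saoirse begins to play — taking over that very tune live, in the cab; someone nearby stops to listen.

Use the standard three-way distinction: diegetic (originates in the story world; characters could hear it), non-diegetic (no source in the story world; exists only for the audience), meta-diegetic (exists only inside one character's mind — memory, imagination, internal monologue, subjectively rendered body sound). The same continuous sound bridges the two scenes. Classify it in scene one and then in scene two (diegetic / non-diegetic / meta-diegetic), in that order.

Scene one: there's no in-world source anywhere and no character hears it — underscore for the audience only → non-diegetic.
Scene two: from the moment Saoirse starts playing, the tune is being performed on a fiddle inside the story world and another character hears it → diegetic.

non-diegetic, diegetic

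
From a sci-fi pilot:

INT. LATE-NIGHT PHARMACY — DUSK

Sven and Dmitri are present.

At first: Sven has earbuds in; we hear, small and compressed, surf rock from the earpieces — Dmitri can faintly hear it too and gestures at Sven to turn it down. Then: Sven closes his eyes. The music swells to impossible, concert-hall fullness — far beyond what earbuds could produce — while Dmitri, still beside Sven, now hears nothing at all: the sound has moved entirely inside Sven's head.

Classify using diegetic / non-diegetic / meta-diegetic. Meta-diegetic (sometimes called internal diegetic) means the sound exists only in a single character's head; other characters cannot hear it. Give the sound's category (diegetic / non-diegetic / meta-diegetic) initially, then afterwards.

Initially: the earbuds are a physical source both characters can hear → diegetic.
Afterwards: the music now exists only as Sven's subjective experience; Dmitri can no longer hear it → meta-diegetic.

diegetic, meta-diegetic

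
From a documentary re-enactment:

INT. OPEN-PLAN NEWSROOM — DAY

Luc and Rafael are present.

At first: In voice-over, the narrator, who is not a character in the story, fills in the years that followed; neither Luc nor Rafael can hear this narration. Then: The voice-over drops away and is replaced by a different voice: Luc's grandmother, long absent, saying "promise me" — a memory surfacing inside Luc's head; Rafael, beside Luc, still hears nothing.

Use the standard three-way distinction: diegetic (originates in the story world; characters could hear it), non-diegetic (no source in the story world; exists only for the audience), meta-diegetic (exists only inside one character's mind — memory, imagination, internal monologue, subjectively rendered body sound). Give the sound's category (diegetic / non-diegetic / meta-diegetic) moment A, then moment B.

Moment A: the external narrator addresses only the audience — outside the story world → non-diegetic.
Moment B: the replacement voice is a memory inside Luc's mind specifically → meta-diegetic.

non-diegetic, meta-diegetic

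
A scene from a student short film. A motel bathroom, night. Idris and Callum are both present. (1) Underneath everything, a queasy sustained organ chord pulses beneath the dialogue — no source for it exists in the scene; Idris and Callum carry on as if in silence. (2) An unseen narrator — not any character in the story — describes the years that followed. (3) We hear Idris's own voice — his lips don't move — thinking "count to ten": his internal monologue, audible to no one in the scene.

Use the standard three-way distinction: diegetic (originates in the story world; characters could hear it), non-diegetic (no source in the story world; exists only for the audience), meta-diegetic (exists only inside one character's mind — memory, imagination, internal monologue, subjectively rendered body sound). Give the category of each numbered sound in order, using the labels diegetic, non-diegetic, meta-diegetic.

non-diegetic, non-diegetic, meta-diegetic

(1) score with no on-screen or off-screen source; it exists for the audience alone → non-diegetic.
(2) is non-diegetic: commentary laid over the scene from outside the fiction.
(3) internal monologue — inside Idris's mind, not spoken into the scene → meta-diegetic.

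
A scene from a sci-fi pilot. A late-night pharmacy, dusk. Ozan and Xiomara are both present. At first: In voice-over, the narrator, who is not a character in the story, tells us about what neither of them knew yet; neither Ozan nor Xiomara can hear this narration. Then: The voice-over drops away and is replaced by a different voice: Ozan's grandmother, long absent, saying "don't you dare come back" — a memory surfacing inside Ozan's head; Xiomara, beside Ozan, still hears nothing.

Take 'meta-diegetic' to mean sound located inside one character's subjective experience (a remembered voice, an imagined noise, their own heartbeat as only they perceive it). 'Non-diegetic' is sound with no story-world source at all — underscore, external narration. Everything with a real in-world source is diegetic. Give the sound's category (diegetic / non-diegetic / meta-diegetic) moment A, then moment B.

non-diegetic, meta-diegetic

Moment A: the external narrator addresses only the audience — outside the story world → non-diegetic.
Moment B: the replacement voice is a memory inside Ozan's mind specifically → meta-diegetic.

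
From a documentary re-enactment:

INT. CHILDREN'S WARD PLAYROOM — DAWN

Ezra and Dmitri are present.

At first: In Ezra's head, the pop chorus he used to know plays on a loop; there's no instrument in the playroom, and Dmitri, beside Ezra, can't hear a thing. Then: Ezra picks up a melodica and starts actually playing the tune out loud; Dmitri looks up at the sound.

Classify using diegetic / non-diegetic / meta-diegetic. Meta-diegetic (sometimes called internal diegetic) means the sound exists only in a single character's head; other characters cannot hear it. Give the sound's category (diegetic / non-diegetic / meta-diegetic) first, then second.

meta-diegetic, diegetic

First: the tune exists only as Ezra's private memory; Dmitri can't hear it → meta-diegetic.
Second: Ezra is now producing it live on a melodica, in the room, and Dmitri hears it → diegetic.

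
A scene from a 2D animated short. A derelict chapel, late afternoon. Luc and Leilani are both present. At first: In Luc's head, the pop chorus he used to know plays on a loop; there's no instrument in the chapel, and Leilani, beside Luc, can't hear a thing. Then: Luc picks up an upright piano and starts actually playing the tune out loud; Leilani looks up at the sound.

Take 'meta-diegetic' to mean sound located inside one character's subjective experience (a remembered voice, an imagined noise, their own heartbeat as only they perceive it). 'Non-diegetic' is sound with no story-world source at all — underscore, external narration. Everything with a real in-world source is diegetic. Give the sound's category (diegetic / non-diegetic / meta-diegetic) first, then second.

meta-diegetic, diegetic

First: the tune exists only as Luc's private memory; Leilani can't hear it → meta-diegetic.
Second: Luc is now producing it live on an upright piano, in the room, and Leilani hears it → diegetic.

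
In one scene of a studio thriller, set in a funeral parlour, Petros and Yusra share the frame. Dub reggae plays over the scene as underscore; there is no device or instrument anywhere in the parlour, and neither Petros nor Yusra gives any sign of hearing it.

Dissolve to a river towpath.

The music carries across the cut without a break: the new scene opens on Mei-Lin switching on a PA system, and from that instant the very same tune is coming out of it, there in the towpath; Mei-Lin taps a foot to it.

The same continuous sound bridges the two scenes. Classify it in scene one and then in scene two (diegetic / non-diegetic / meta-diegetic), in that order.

Scene one: there's no in-world source anywhere and no character hears it — underscore for the audience only → non-diegetic.
Scene two: once Mei-Lin turns on a PA system, the music has a real source in the story world and Mei-Lin reacts to it → diegetic.

non-diegetic, diegetic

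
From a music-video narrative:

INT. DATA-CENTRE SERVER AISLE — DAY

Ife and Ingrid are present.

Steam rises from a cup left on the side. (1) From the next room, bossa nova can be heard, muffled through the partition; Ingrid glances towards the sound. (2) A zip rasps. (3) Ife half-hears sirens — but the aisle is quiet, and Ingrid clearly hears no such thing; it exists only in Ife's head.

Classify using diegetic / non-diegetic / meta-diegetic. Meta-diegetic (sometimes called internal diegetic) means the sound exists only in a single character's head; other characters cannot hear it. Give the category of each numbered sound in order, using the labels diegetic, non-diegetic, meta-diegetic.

diegetic, diegetic, meta-diegetic

(1) off-screen diegetic: the source is out of frame but still in the story's space → diegetic.
(2) an in-world source (a zip); characters could hear it → diegetic.
(3) Ife alone 'hears' it — an imagined sound, not present in the space → meta-diegetic.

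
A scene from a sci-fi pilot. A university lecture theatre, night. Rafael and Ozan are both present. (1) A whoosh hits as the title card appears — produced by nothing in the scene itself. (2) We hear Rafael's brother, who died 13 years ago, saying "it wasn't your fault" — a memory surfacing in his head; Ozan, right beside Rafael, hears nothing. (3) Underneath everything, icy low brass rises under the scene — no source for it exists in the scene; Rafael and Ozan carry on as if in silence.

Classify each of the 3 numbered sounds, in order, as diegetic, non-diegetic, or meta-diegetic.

(1) nothing in the scene produces it; it's an accent added for the audience → non-diegetic.
(2) the voice is a memory playing only inside Rafael's mind; Ozan can't hear it → meta-diegetic.
Sound (3): nothing in the theatre produces it and the characters don't hear it — pure soundtrack, so non-diegetic.

non-diegetic, meta-diegetic, non-diegetic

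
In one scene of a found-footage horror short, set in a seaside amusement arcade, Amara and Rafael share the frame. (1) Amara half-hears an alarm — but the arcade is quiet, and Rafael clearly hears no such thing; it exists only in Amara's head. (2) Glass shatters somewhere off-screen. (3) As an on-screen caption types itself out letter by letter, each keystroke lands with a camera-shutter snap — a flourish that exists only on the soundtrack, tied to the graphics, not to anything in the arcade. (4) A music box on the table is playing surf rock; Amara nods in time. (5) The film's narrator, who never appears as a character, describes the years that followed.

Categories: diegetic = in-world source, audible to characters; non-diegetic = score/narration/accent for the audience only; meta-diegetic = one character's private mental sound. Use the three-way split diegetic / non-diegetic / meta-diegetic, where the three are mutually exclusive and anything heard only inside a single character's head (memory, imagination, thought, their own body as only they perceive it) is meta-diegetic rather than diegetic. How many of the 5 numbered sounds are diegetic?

2

Sound (1): subjective to Amara: the arcade is silent and Rafael hears nothing, so meta-diegetic.
(2) glass is a real object/event in the scene's world → diegetic.
(3) is non-diegetic: sound married to a title/caption — outside the diegesis by definition.
(4) the music comes from an on-screen device that Amara responds to → diegetic.
Sound (5): commentary laid over the scene from outside the fiction, so non-diegetic.
So 2 of the 5 are diegetic: (2), (4).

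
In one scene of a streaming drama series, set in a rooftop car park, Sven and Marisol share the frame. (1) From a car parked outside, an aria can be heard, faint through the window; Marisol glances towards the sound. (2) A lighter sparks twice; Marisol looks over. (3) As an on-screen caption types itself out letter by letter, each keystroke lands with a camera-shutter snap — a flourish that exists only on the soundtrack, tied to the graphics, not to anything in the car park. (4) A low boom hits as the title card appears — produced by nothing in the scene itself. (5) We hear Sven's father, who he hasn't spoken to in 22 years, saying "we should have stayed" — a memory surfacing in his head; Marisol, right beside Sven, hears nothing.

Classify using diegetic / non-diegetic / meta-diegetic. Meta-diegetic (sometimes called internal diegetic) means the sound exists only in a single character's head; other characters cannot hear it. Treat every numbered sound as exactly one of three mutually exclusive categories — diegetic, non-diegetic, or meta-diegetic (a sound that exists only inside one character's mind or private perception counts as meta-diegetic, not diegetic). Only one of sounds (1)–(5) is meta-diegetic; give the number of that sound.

Sound (1): it's coming from a car parked outside — a location within the story world — and Marisol reacts, so diegetic.
Sound (2): an in-world source (a lighter); characters could hear it, so diegetic.
(3) it accompanies on-screen graphics, not anything inside the story world → non-diegetic.
Sound (4): it's a sound-design accent with no in-world source; no one in the scene can hear it, so non-diegetic.
Sound (5): it's Sven's recollection rendered as sound; the other character can't hear it, so meta-diegetic.
Only (5) is meta-diegetic.

5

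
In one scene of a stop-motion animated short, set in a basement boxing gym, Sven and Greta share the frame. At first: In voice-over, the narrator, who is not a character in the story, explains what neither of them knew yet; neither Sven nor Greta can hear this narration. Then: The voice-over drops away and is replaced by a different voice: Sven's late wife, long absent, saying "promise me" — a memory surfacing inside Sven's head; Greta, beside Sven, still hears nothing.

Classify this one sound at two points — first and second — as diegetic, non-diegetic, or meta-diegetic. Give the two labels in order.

First: the external narrator addresses only the audience — outside the story world → non-diegetic.
Second: the replacement voice is a memory inside Sven's mind specifically → meta-diegetic.

non-diegetic, meta-diegetic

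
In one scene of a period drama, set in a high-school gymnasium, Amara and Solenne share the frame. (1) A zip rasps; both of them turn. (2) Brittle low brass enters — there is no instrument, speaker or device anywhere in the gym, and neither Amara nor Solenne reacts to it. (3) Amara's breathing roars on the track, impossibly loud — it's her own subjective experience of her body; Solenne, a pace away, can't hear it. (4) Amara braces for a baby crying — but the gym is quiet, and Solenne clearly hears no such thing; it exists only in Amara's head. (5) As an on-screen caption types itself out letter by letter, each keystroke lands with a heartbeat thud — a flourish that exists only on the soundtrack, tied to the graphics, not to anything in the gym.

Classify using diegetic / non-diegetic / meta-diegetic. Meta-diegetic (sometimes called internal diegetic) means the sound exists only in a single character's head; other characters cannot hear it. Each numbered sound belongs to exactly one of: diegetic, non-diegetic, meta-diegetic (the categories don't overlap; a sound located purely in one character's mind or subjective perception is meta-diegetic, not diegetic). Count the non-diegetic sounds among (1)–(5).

(1) is diegetic: the sound comes from a zip physically present in the location.
(2) is non-diegetic: nothing in the gym produces it and the characters don't hear it — pure soundtrack.
(3) is meta-diegetic: point-of-audition from inside Amara's body; not a sound in the room.
Sound (4): the sound is imagined by Amara; nothing in the story world is producing it and Solenne can't hear it, so meta-diegetic.
(5) is non-diegetic: sound married to a title/caption — outside the diegesis by definition.
So 2 of the 5 are non-diegetic: (2), (5).

2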